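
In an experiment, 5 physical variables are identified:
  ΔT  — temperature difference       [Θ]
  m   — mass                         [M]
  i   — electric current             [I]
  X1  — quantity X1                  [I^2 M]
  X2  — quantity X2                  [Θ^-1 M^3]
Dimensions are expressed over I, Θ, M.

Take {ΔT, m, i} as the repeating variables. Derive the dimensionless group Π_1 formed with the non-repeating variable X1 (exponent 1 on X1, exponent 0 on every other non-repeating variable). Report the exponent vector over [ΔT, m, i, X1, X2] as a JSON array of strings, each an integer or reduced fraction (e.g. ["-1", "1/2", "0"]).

["0", "-1", "-2", "1", "0"]

Exponent matrix [I,Θ,M] × [ΔT,m,i,X1,X2]:
  I: [ 0  0  1  2  0]
  Θ: [ 1  0  0  0 -1]
  M: [ 0  1  0  1  3]
RREF → pivots at {ΔT,m,i} ⇒ r = 3
Repeat: ΔT,m,i; free: X1,X2
RREF:
  r0: [   1    0    0    0   -1]
  r1: [   0    1    0    1    3]
  r2: [   0    0    1    2    0]
Fix exponent of X1 at 1, X2 at 0; solve each RREF row for its pivot's exponent:
  r0: exp(ΔT) + (0)·1 = 0 ⇒ exp(ΔT) = 0
  r1: exp(m) + (1)·1 = 0 ⇒ exp(m) = -1
  r2: exp(i) + (2)·1 = 0 ⇒ exp(i) = -2
Π_1 = m^-1 · i^-2 · X1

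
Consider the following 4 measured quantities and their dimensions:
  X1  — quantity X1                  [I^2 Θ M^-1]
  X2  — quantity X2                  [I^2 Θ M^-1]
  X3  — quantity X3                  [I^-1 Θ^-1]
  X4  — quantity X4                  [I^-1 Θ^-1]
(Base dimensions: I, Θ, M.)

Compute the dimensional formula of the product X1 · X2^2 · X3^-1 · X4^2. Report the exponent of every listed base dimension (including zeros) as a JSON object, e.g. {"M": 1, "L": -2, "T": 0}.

{"I": 5, "Θ": 2, "M": -3}

Write exponents as rows I,Θ,M / cols X1,X2,X3,X4:
  I: [ 2  2 -1 -1]
  Θ: [ 1  1 -1 -1]
  M: [-1 -1  0  0]
  [I]: (1)·2+(2)·2+(-1)·-1+(2)·-1 = 5
  [Θ]: (1)·1+(2)·1+(-1)·-1+(2)·-1 = 2
  [M]: (1)·-1+(2)·-1+(-1)·0+(2)·0 = -3
⇒ I^5 Θ^2 M^-3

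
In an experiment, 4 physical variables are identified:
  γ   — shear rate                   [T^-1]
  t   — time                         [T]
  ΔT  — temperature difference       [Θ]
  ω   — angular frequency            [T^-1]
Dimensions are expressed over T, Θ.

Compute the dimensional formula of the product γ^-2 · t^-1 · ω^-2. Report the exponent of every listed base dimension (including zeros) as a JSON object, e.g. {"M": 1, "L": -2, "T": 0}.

Exponent matrix [T,Θ] × [γ,t,ΔT,ω]:
  T: [-1  1  0 -1]
  Θ: [ 0  0  1  0]
  [T]: (-2)·-1+(-1)·1+(-2)·-1 = 3
  [Θ]: (-2)·0+(-1)·0+(-2)·0 = 0
⇒ T^3

{"T": 3, "Θ": 0}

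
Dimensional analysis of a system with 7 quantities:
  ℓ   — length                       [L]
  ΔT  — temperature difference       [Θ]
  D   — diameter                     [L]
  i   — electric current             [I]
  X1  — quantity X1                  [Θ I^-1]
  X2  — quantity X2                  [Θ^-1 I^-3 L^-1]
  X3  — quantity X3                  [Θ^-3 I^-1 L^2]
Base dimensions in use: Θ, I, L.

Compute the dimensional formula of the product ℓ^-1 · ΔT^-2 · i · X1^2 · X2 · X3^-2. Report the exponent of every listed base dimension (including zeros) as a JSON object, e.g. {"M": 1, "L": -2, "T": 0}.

{"Θ": 5, "I": -2, "L": -6}

Exponent matrix [Θ,I,L] × [ℓ,ΔT,D,i,X1,X2,X3]:
  Θ: [ 0  1  0  0  1 -1 -3]
  I: [ 0  0  0  1 -1 -3 -1]
  L: [ 1  0  1  0  0 -1  2]
  [Θ]: (-1)·0+(-2)·1+(1)·0+(2)·1+(1)·-1+(-2)·-3 = 5
  [I]: (-1)·0+(-2)·0+(1)·1+(2)·-1+(1)·-3+(-2)·-1 = -2
  [L]: (-1)·1+(-2)·0+(1)·0+(2)·0+(1)·-1+(-2)·2 = -6
⇒ Θ^5 I^-2 L^-6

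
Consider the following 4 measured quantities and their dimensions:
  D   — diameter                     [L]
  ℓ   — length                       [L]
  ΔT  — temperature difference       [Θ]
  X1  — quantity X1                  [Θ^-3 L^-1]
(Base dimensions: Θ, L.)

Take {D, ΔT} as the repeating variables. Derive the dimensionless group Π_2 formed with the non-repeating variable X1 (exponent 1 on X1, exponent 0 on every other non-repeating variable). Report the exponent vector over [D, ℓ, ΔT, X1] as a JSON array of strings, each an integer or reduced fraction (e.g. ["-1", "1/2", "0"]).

Write exponents as rows Θ,L / cols D,ℓ,ΔT,X1:
  Θ: [ 0  0  1 -3]
  L: [ 1  1  0 -1]
Row reduction gives pivot columns D,ΔT; rank = 2
Pivot set = {D,ΔT}, free = {ℓ,X1}
RREF:
  r0: [   1    1    0   -1]
  r1: [   0    0    1   -3]
Fix exponent of X1 at 1, ℓ at 0; solve each RREF row for its pivot's exponent:
  r0: exp(D) + (-1)·1 = 0 ⇒ exp(D) = 1
  r1: exp(ΔT) + (-3)·1 = 0 ⇒ exp(ΔT) = 3
Π_2 = D · ΔT^3 · X1

["1", "0", "3", "1"]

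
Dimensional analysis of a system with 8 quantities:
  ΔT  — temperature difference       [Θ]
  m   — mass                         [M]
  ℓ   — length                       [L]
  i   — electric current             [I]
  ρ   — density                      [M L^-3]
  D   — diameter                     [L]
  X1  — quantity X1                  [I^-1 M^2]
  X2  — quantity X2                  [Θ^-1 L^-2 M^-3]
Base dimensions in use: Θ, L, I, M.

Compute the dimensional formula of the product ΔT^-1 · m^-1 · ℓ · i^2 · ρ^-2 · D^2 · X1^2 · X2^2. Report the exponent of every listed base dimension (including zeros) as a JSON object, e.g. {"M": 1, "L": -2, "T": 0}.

Dimensional matrix (Θ×L×I×M by ΔT×m×ℓ×i×ρ×D×X1×X2):
  Θ: [ 1  0  0  0  0  0  0 -1]
  L: [ 0  0  1  0 -3  1  0 -2]
  I: [ 0  0  0  1  0  0 -1  0]
  M: [ 0  1  0  0  1  0  2 -3]
  [Θ]: (-1)·1+(-1)·0+(1)·0+(2)·0+(-2)·0+(2)·0+(2)·0+(2)·-1 = -3
  [L]: (-1)·0+(-1)·0+(1)·1+(2)·0+(-2)·-3+(2)·1+(2)·0+(2)·-2 = 5
  [I]: (-1)·0+(-1)·0+(1)·0+(2)·1+(-2)·0+(2)·0+(2)·-1+(2)·0 = 0
  [M]: (-1)·0+(-1)·1+(1)·0+(2)·0+(-2)·1+(2)·0+(2)·2+(2)·-3 = -5
⇒ Θ^-3 L^5 M^-5

{"Θ": -3, "L": 5, "I": 0, "M": -5}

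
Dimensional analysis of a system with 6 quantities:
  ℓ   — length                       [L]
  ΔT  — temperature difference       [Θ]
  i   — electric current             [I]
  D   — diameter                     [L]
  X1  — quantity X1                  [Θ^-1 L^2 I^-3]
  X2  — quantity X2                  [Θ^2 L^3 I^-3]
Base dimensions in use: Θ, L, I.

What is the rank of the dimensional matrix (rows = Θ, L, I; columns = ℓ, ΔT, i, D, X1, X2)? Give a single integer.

Write exponents as rows Θ,L,I / cols ℓ,ΔT,i,D,X1,X2:
  Θ: [ 0  1  0  0 -1  2]
  L: [ 1  0  0  1  2  3]
  I: [ 0  0  1  0 -3 -3]
RREF → pivots at {ℓ,ΔT,i} ⇒ r = 3

3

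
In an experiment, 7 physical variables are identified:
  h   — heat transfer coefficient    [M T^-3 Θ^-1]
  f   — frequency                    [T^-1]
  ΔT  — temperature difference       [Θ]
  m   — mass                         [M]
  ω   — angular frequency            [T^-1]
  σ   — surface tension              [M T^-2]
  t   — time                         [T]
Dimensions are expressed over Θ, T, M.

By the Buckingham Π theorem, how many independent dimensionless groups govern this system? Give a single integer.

Write exponents as rows Θ,T,M / cols h,f,ΔT,m,ω,σ,t:
  Θ: [-1  0  1  0  0  0  0]
  T: [-3 -1  0  0 -1 -2  1]
  M: [ 1  0  0  1  0  1  0]
Echelon form has 3 nonzero rows (pivots: h,f,ΔT)
n=7, r=3 ⇒ 4 dimensionless groups

4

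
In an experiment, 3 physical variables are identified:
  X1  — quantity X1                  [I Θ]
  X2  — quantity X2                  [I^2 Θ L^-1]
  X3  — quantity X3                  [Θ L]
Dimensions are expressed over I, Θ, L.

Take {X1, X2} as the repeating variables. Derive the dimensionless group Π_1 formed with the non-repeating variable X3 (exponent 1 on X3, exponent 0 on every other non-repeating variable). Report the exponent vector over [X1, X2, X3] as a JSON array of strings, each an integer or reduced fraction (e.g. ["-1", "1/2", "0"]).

["-2", "1", "1"]

Dimensional matrix (I×Θ×L by X1×X2×X3):
  I: [ 1  2  0]
  Θ: [ 1  1  1]
  L: [ 0 -1  1]
Echelon form has 2 nonzero rows (pivots: X1,X2)
Pivot set = {X1,X2}, free = {X3}
RREF:
  r0: [   1    0    2]
  r1: [   0    1   -1]
  r2: [   0    0    0]
Fix exponent of X3 at 1; solve each RREF row for its pivot's exponent:
  r0: exp(X1) + (2)·1 = 0 ⇒ exp(X1) = -2
  r1: exp(X2) + (-1)·1 = 0 ⇒ exp(X2) = 1
Π_1 = X1^-2 · X2 · X3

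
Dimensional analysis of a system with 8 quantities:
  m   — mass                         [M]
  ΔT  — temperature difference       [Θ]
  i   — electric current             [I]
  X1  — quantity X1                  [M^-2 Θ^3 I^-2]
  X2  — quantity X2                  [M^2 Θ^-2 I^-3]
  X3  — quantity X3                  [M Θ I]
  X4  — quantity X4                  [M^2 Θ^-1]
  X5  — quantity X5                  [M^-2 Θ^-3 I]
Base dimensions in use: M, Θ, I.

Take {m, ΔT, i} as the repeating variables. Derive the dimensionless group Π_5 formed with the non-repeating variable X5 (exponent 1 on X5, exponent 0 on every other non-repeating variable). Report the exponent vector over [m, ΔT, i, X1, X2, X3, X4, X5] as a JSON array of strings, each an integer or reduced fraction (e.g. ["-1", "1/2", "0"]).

["2", "3", "-1", "0", "0", "0", "0", "1"]

Dimensional matrix (M×Θ×I by m×ΔT×i×X1×X2×X3×X4×X5):
  M: [ 1  0  0 -2  2  1  2 -2]
  Θ: [ 0  1  0  3 -2  1 -1 -3]
  I: [ 0  0  1 -2 -3  1  0  1]
RREF → pivots at {m,ΔT,i} ⇒ r = 3
Repeat: m,ΔT,i; free: X1,X2,X3,X4,X5
RREF:
  r0: [   1    0    0   -2    2    1    2   -2]
  r1: [   0    1    0    3   -2    1   -1   -3]
  r2: [   0    0    1   -2   -3    1    0    1]
Fix exponent of X5 at 1, X1 at 0, X2 at 0, X3 at 0, X4 at 0; solve each RREF row for its pivot's exponent:
  r0: exp(m) + (-2)·1 = 0 ⇒ exp(m) = 2
  r1: exp(ΔT) + (-3)·1 = 0 ⇒ exp(ΔT) = 3
  r2: exp(i) + (1)·1 = 0 ⇒ exp(i) = -1
Π_5 = m^2 · ΔT^3 · i^-1 · X5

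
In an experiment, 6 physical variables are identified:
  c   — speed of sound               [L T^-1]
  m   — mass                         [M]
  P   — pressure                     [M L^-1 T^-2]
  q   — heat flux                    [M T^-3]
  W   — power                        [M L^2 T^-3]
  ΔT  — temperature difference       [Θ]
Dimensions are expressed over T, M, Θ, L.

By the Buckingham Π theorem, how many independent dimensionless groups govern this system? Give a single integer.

Dimensional matrix (T×M×Θ×L by c×m×P×q×W×ΔT):
  T: [-1  0 -2 -3 -3  0]
  M: [ 0  1  1  1  1  0]
  Θ: [ 0  0  0  0  0  1]
  L: [ 1  0 -1  0  2  0]
RREF → pivots at {c,m,P,ΔT} ⇒ r = 4
n=6, r=4 ⇒ 2 dimensionless groups

2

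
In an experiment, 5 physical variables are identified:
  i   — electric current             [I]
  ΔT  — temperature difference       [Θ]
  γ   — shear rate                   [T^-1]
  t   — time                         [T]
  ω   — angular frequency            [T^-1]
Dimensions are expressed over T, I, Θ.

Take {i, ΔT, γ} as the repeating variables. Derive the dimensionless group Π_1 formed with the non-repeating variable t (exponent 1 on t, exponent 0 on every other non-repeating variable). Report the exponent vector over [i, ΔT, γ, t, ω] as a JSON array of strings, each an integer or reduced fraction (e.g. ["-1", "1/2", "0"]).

Dimensional matrix (T×I×Θ by i×ΔT×γ×t×ω):
  T: [ 0  0 -1  1 -1]
  I: [ 1  0  0  0  0]
  Θ: [ 0  1  0  0  0]
Echelon form has 3 nonzero rows (pivots: i,ΔT,γ)
Repeat: i,ΔT,γ; free: t,ω
RREF:
  r0: [   1    0    0    0    0]
  r1: [   0    1    0    0    0]
  r2: [   0    0    1   -1    1]
Fix exponent of t at 1, ω at 0; solve each RREF row for its pivot's exponent:
  r0: exp(i) + (0)·1 = 0 ⇒ exp(i) = 0
  r1: exp(ΔT) + (0)·1 = 0 ⇒ exp(ΔT) = 0
  r2: exp(γ) + (-1)·1 = 0 ⇒ exp(γ) = 1
Π_1 = γ · t

["0", "0", "1", "1", "0"]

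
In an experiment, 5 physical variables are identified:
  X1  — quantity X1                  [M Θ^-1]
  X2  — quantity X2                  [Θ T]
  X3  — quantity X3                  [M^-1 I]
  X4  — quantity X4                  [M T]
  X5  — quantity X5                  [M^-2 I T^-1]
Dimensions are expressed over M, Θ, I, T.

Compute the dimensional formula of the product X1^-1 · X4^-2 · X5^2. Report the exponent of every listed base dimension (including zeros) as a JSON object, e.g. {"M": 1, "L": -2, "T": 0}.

Dimensional matrix (M×Θ×I×T by X1×X2×X3×X4×X5):
  M: [ 1  0 -1  1 -2]
  Θ: [-1  1  0  0  0]
  I: [ 0  0  1  0  1]
  T: [ 0  1  0  1 -1]
  [M]: (-1)·1+(-2)·1+(2)·-2 = -7
  [Θ]: (-1)·-1+(-2)·0+(2)·0 = 1
  [I]: (-1)·0+(-2)·0+(2)·1 = 2
  [T]: (-1)·0+(-2)·1+(2)·-1 = -4
⇒ M^-7 Θ I^2 T^-4

{"M": -7, "Θ": 1, "I": 2, "T": -4}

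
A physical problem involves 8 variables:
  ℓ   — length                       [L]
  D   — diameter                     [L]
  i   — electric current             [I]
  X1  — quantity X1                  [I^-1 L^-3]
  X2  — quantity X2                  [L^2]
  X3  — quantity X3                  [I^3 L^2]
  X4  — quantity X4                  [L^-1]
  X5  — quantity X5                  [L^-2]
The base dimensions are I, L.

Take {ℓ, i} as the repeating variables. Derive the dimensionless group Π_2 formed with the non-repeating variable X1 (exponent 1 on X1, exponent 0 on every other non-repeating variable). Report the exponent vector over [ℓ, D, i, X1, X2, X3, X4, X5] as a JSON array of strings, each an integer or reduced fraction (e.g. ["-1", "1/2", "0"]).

Dimensional matrix (I×L by ℓ×D×i×X1×X2×X3×X4×X5):
  I: [ 0  0  1 -1  0  3  0  0]
  L: [ 1  1  0 -3  2  2 -1 -2]
Echelon form has 2 nonzero rows (pivots: ℓ,i)
Pivot set = {ℓ,i}, free = {D,X1,X2,X3,X4,X5}
RREF:
  r0: [   1    1    0   -3    2    2   -1   -2]
  r1: [   0    0    1   -1    0    3    0    0]
Fix exponent of X1 at 1, D at 0, X2 at 0, X3 at 0, X4 at 0, X5 at 0; solve each RREF row for its pivot's exponent:
  r0: exp(ℓ) + (-3)·1 = 0 ⇒ exp(ℓ) = 3
  r1: exp(i) + (-1)·1 = 0 ⇒ exp(i) = 1
Π_2 = ℓ^3 · i · X1

["3", "0", "1", "1", "0", "0", "0", "0"]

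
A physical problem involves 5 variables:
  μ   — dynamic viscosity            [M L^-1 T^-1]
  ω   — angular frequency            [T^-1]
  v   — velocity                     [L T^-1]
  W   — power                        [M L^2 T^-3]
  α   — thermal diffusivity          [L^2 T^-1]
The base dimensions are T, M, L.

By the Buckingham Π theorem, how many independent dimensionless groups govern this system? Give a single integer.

2

Write exponents as rows T,M,L / cols μ,ω,v,W,α:
  T: [-1 -1 -1 -3 -1]
  M: [ 1  0  0  1  0]
  L: [-1  0  1  2  2]
Row reduction gives pivot columns μ,ω,v; rank = 3
Π count = n − r = 5 − 3 = 2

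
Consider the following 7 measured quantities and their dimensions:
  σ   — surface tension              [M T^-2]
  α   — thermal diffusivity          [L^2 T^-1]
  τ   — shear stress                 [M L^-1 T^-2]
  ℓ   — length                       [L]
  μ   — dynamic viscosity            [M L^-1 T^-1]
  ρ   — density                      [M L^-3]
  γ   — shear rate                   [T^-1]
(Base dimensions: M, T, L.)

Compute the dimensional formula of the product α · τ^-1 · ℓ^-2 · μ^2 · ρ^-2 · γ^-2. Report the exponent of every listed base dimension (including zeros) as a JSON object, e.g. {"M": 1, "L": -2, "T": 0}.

{"M": -1, "T": 1, "L": 5}

Dimensional matrix (M×T×L by σ×α×τ×ℓ×μ×ρ×γ):
  M: [ 1  0  1  0  1  1  0]
  T: [-2 -1 -2  0 -1  0 -1]
  L: [ 0  2 -1  1 -1 -3  0]
  [M]: (1)·0+(-1)·1+(-2)·0+(2)·1+(-2)·1+(-2)·0 = -1
  [T]: (1)·-1+(-1)·-2+(-2)·0+(2)·-1+(-2)·0+(-2)·-1 = 1
  [L]: (1)·2+(-1)·-1+(-2)·1+(2)·-1+(-2)·-3+(-2)·0 = 5
⇒ M^-1 T L^5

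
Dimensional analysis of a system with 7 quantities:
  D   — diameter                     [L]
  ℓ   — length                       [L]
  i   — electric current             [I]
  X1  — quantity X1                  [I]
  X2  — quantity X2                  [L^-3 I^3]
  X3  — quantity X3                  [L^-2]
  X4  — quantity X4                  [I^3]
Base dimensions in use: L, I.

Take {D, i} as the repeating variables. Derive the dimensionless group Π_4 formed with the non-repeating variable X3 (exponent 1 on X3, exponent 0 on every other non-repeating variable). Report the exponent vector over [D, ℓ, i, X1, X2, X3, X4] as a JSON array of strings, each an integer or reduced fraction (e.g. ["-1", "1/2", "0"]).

Write exponents as rows L,I / cols D,ℓ,i,X1,X2,X3,X4:
  L: [ 1  1  0  0 -3 -2  0]
  I: [ 0  0  1  1  3  0  3]
RREF → pivots at {D,i} ⇒ r = 2
Pivot set = {D,i}, free = {ℓ,X1,X2,X3,X4}
RREF:
  r0: [   1    1    0    0   -3   -2    0]
  r1: [   0    0    1    1    3    0    3]
Fix exponent of X3 at 1, ℓ at 0, X1 at 0, X2 at 0, X4 at 0; solve each RREF row for its pivot's exponent:
  r0: exp(D) + (-2)·1 = 0 ⇒ exp(D) = 2
  r1: exp(i) + (0)·1 = 0 ⇒ exp(i) = 0
Π_4 = D^2 · X3

["2", "0", "0", "0", "0", "1", "0"]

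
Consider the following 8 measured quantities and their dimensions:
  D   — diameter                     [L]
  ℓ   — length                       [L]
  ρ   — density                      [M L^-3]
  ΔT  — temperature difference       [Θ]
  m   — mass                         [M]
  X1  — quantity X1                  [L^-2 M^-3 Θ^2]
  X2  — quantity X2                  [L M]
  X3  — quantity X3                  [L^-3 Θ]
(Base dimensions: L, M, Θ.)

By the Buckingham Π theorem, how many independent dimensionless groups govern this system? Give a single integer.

5

Dimensional matrix (L×M×Θ by D×ℓ×ρ×ΔT×m×X1×X2×X3):
  L: [ 1  1 -3  0  0 -2  1 -3]
  M: [ 0  0  1  0  1 -3  1  0]
  Θ: [ 0  0  0  1  0  2  0  1]
RREF → pivots at {D,ρ,ΔT} ⇒ r = 3
n=8, r=3 ⇒ 5 dimensionless groups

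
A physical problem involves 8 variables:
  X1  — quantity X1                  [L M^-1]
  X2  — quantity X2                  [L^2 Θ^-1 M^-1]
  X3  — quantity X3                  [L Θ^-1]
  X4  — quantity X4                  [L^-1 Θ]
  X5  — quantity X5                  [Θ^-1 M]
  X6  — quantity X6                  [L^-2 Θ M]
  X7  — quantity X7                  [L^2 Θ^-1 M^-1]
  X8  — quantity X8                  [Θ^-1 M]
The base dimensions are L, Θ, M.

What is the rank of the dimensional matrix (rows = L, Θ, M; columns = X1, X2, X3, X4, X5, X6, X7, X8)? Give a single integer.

2

Write exponents as rows L,Θ,M / cols X1,X2,X3,X4,X5,X6,X7,X8:
  L: [ 1  2  1 -1  0 -2  2  0]
  Θ: [ 0 -1 -1  1 -1  1 -1 -1]
  M: [-1 -1  0  0  1  1 -1  1]
Row reduction gives pivot columns X1,X2; rank = 2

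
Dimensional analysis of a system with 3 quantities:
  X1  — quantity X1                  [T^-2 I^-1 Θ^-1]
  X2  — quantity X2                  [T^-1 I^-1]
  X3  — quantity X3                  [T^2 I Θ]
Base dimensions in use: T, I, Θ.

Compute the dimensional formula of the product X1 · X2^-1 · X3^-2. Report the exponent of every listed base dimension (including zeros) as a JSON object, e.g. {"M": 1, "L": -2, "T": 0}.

Dimensional matrix (T×I×Θ by X1×X2×X3):
  T: [-2 -1  2]
  I: [-1 -1  1]
  Θ: [-1  0  1]
  [T]: (1)·-2+(-1)·-1+(-2)·2 = -5
  [I]: (1)·-1+(-1)·-1+(-2)·1 = -2
  [Θ]: (1)·-1+(-1)·0+(-2)·1 = -3
⇒ T^-5 I^-2 Θ^-3

{"T": -5, "I": -2, "Θ": -3}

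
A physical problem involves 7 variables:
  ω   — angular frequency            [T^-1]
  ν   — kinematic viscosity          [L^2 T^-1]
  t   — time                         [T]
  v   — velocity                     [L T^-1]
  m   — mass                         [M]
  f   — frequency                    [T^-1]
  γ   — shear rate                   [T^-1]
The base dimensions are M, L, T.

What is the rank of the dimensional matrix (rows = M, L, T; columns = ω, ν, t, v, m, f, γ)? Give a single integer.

3

Write exponents as rows M,L,T / cols ω,ν,t,v,m,f,γ:
  M: [ 0  0  0  0  1  0  0]
  L: [ 0  2  0  1  0  0  0]
  T: [-1 -1  1 -1  0 -1 -1]
RREF → pivots at {ω,ν,m} ⇒ r = 3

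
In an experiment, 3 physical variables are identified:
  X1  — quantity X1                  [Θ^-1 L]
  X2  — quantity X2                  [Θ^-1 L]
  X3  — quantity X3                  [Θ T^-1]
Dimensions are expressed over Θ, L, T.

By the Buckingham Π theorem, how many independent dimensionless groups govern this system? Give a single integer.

1

Dimensional matrix (Θ×L×T by X1×X2×X3):
  Θ: [-1 -1  1]
  L: [ 1  1  0]
  T: [ 0  0 -1]
Echelon form has 2 nonzero rows (pivots: X1,X3)
Π count = n − r = 3 − 2 = 1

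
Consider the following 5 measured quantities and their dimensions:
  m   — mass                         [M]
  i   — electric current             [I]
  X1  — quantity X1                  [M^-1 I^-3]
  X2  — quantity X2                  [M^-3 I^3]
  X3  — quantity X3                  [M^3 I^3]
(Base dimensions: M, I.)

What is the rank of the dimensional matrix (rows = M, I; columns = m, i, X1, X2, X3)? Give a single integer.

Exponent matrix [M,I] × [m,i,X1,X2,X3]:
  M: [ 1  0 -1 -3  3]
  I: [ 0  1 -3  3  3]
RREF → pivots at {m,i} ⇒ r = 2

2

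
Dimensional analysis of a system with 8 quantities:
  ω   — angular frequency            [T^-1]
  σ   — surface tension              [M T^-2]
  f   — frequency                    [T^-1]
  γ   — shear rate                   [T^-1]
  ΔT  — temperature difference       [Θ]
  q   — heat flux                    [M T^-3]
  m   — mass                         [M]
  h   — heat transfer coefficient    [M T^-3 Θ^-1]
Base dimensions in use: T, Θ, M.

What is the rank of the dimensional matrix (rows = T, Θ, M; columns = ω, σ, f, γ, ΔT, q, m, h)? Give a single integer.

Write exponents as rows T,Θ,M / cols ω,σ,f,γ,ΔT,q,m,h:
  T: [-1 -2 -1 -1  0 -3  0 -3]
  Θ: [ 0  0  0  0  1  0  0 -1]
  M: [ 0  1  0  0  0  1  1  1]
RREF → pivots at {ω,σ,ΔT} ⇒ r = 3

3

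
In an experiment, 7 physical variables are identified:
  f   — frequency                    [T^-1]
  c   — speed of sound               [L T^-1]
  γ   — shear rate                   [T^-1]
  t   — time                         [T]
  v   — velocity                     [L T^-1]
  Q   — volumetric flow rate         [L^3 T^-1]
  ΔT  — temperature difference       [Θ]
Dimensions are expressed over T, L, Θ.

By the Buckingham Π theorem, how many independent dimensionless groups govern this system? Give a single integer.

Write exponents as rows T,L,Θ / cols f,c,γ,t,v,Q,ΔT:
  T: [-1 -1 -1  1 -1 -1  0]
  L: [ 0  1  0  0  1  3  0]
  Θ: [ 0  0  0  0  0  0  1]
Echelon form has 3 nonzero rows (pivots: f,c,ΔT)
Π count = n − r = 7 − 3 = 4

4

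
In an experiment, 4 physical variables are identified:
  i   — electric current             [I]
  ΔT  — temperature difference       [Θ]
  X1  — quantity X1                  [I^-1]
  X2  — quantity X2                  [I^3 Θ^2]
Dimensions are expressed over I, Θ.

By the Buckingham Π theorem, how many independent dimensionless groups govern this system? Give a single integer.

Dimensional matrix (I×Θ by i×ΔT×X1×X2):
  I: [ 1  0 -1  3]
  Θ: [ 0  1  0  2]
Echelon form has 2 nonzero rows (pivots: i,ΔT)
n=4, r=2 ⇒ 2 dimensionless groups

2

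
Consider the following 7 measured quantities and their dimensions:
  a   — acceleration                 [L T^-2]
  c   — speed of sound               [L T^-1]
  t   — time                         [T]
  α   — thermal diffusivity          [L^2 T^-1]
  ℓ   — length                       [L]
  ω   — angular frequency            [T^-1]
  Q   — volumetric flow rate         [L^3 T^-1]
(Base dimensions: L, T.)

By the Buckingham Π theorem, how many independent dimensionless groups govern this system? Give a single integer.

Dimensional matrix (L×T by a×c×t×α×ℓ×ω×Q):
  L: [ 1  1  0  2  1  0  3]
  T: [-2 -1  1 -1  0 -1 -1]
Row reduction gives pivot columns a,c; rank = 2
Π count = n − r = 7 − 2 = 5

5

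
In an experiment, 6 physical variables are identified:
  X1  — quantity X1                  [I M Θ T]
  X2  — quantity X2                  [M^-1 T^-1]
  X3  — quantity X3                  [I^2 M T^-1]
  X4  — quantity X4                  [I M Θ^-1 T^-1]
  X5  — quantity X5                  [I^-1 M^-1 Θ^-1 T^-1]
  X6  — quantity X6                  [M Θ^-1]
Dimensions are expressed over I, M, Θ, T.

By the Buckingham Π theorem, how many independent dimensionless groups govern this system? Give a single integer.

Exponent matrix [I,M,Θ,T] × [X1,X2,X3,X4,X5,X6]:
  I: [ 1  0  2  1 -1  0]
  M: [ 1 -1  1  1 -1  1]
  Θ: [ 1  0  0 -1 -1 -1]
  T: [ 1 -1 -1 -1 -1  0]
Echelon form has 3 nonzero rows (pivots: X1,X2,X3)
n=6, r=3 ⇒ 3 dimensionless groups

3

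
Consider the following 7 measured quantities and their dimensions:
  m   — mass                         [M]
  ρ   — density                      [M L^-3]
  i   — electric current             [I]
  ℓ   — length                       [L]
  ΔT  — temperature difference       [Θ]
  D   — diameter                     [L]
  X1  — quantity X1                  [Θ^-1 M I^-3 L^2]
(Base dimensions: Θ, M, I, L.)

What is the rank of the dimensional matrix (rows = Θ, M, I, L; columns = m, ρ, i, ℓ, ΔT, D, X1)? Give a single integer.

4

Exponent matrix [Θ,M,I,L] × [m,ρ,i,ℓ,ΔT,D,X1]:
  Θ: [ 0  0  0  0  1  0 -1]
  M: [ 1  1  0  0  0  0  1]
  I: [ 0  0  1  0  0  0 -3]
  L: [ 0 -3  0  1  0  1  2]
RREF → pivots at {m,ρ,i,ΔT} ⇒ r = 4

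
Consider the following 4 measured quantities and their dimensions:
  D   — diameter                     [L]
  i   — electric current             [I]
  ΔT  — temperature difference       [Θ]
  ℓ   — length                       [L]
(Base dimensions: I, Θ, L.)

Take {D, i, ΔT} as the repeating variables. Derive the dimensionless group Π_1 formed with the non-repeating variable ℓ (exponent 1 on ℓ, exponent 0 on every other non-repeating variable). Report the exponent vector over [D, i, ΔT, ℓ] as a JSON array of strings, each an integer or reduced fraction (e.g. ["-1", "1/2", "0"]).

["-1", "0", "0", "1"]

Dimensional matrix (I×Θ×L by D×i×ΔT×ℓ):
  I: [ 0  1  0  0]
  Θ: [ 0  0  1  0]
  L: [ 1  0  0  1]
RREF → pivots at {D,i,ΔT} ⇒ r = 3
Repeat: D,i,ΔT; free: ℓ
RREF:
  r0: [   1    0    0    1]
  r1: [   0    1    0    0]
  r2: [   0    0    1    0]
Fix exponent of ℓ at 1; solve each RREF row for its pivot's exponent:
  r0: exp(D) + (1)·1 = 0 ⇒ exp(D) = -1
  r1: exp(i) + (0)·1 = 0 ⇒ exp(i) = 0
  r2: exp(ΔT) + (0)·1 = 0 ⇒ exp(ΔT) = 0
Π_1 = D^-1 · ℓ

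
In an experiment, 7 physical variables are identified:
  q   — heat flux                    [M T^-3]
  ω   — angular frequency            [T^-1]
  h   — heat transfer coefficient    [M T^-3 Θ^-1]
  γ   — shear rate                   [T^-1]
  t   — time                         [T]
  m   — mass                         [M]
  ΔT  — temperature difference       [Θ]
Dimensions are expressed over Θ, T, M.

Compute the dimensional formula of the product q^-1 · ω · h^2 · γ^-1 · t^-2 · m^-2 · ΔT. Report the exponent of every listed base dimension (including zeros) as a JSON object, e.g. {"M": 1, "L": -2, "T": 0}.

{"Θ": -1, "T": -5, "M": -1}

Dimensional matrix (Θ×T×M by q×ω×h×γ×t×m×ΔT):
  Θ: [ 0  0 -1  0  0  0  1]
  T: [-3 -1 -3 -1  1  0  0]
  M: [ 1  0  1  0  0  1  0]
  [Θ]: (-1)·0+(1)·0+(2)·-1+(-1)·0+(-2)·0+(-2)·0+(1)·1 = -1
  [T]: (-1)·-3+(1)·-1+(2)·-3+(-1)·-1+(-2)·1+(-2)·0+(1)·0 = -5
  [M]: (-1)·1+(1)·0+(2)·1+(-1)·0+(-2)·0+(-2)·1+(1)·0 = -1
⇒ Θ^-1 T^-5 M^-1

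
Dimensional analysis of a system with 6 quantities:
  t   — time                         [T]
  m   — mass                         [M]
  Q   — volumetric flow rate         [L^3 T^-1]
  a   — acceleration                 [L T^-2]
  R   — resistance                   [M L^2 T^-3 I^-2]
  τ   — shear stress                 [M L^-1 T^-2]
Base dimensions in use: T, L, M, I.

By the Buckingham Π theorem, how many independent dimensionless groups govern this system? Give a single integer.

Dimensional matrix (T×L×M×I by t×m×Q×a×R×τ):
  T: [ 1  0 -1 -2 -3 -2]
  L: [ 0  0  3  1  2 -1]
  M: [ 0  1  0  0  1  1]
  I: [ 0  0  0  0 -2  0]
Row reduction gives pivot columns t,m,Q,R; rank = 4
n=6, r=4 ⇒ 2 dimensionless groups

2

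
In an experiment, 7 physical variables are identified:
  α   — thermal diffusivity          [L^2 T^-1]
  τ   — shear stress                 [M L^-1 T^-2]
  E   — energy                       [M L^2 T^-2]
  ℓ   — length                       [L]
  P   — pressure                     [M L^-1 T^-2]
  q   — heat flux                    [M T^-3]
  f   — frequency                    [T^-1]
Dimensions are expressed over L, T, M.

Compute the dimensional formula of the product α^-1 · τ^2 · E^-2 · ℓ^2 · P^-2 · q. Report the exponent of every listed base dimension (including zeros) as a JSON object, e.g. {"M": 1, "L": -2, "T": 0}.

Exponent matrix [L,T,M] × [α,τ,E,ℓ,P,q,f]:
  L: [ 2 -1  2  1 -1  0  0]
  T: [-1 -2 -2  0 -2 -3 -1]
  M: [ 0  1  1  0  1  1  0]
  [L]: (-1)·2+(2)·-1+(-2)·2+(2)·1+(-2)·-1+(1)·0 = -4
  [T]: (-1)·-1+(2)·-2+(-2)·-2+(2)·0+(-2)·-2+(1)·-3 = 2
  [M]: (-1)·0+(2)·1+(-2)·1+(2)·0+(-2)·1+(1)·1 = -1
⇒ L^-4 T^2 M^-1

{"L": -4, "T": 2, "M": -1}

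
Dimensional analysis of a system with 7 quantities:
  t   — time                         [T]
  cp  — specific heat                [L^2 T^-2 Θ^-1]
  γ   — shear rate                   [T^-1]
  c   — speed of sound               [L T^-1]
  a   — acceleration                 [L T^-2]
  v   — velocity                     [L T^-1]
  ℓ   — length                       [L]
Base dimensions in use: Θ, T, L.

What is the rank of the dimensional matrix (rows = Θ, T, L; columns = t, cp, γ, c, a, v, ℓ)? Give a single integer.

Exponent matrix [Θ,T,L] × [t,cp,γ,c,a,v,ℓ]:
  Θ: [ 0 -1  0  0  0  0  0]
  T: [ 1 -2 -1 -1 -2 -1  0]
  L: [ 0  2  0  1  1  1  1]
RREF → pivots at {t,cp,c} ⇒ r = 3

3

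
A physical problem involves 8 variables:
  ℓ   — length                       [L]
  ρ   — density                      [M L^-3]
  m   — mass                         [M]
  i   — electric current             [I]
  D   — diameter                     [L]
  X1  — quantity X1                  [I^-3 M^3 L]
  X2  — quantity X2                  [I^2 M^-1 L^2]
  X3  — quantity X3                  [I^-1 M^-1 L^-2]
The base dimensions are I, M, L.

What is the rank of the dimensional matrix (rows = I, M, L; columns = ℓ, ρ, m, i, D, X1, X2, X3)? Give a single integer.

3

Dimensional matrix (I×M×L by ℓ×ρ×m×i×D×X1×X2×X3):
  I: [ 0  0  0  1  0 -3  2 -1]
  M: [ 0  1  1  0  0  3 -1 -1]
  L: [ 1 -3  0  0  1  1  2 -2]
Echelon form has 3 nonzero rows (pivots: ℓ,ρ,i)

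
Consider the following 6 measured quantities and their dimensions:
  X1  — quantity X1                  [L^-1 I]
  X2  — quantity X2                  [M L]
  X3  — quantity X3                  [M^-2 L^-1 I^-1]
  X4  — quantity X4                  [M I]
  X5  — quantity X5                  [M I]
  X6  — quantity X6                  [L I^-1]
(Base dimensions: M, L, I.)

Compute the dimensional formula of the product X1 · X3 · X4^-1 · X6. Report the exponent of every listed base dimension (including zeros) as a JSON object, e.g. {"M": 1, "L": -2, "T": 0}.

{"M": -3, "L": -1, "I": -2}

Exponent matrix [M,L,I] × [X1,X2,X3,X4,X5,X6]:
  M: [ 0  1 -2  1  1  0]
  L: [-1  1 -1  0  0  1]
  I: [ 1  0 -1  1  1 -1]
  [M]: (1)·0+(1)·-2+(-1)·1+(1)·0 = -3
  [L]: (1)·-1+(1)·-1+(-1)·0+(1)·1 = -1
  [I]: (1)·1+(1)·-1+(-1)·1+(1)·-1 = -2
⇒ M^-3 L^-1 I^-2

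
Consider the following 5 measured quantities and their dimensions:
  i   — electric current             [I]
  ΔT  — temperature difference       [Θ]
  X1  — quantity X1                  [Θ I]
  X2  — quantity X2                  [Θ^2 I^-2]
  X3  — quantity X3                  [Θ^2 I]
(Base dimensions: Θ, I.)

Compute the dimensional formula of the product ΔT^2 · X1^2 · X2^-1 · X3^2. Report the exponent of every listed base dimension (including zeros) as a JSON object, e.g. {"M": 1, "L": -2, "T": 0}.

Dimensional matrix (Θ×I by i×ΔT×X1×X2×X3):
  Θ: [ 0  1  1  2  2]
  I: [ 1  0  1 -2  1]
  [Θ]: (2)·1+(2)·1+(-1)·2+(2)·2 = 6
  [I]: (2)·0+(2)·1+(-1)·-2+(2)·1 = 6
⇒ Θ^6 I^6

{"Θ": 6, "I": 6}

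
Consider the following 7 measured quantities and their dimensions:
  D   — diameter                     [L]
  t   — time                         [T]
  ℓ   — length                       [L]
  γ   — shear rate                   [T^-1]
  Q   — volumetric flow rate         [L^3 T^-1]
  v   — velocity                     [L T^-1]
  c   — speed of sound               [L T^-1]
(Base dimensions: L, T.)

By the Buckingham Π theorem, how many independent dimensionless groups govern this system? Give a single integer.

Dimensional matrix (L×T by D×t×ℓ×γ×Q×v×c):
  L: [ 1  0  1  0  3  1  1]
  T: [ 0  1  0 -1 -1 -1 -1]
Echelon form has 2 nonzero rows (pivots: D,t)
7 vars − rank 2 = 5 Π groups

5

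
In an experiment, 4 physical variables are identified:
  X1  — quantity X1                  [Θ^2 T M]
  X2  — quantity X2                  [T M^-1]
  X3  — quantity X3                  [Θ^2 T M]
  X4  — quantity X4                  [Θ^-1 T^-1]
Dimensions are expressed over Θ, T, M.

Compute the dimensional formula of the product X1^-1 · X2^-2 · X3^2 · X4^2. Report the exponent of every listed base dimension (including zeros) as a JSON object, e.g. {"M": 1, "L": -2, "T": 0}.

{"Θ": 0, "T": -3, "M": 3}

Write exponents as rows Θ,T,M / cols X1,X2,X3,X4:
  Θ: [ 2  0  2 -1]
  T: [ 1  1  1 -1]
  M: [ 1 -1  1  0]
  [Θ]: (-1)·2+(-2)·0+(2)·2+(2)·-1 = 0
  [T]: (-1)·1+(-2)·1+(2)·1+(2)·-1 = -3
  [M]: (-1)·1+(-2)·-1+(2)·1+(2)·0 = 3
⇒ T^-3 M^3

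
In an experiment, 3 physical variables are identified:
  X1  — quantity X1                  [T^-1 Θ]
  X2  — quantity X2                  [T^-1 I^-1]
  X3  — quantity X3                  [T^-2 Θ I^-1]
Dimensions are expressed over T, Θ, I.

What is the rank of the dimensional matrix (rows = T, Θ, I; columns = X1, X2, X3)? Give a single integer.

2

Write exponents as rows T,Θ,I / cols X1,X2,X3:
  T: [-1 -1 -2]
  Θ: [ 1  0  1]
  I: [ 0 -1 -1]
Echelon form has 2 nonzero rows (pivots: X1,X2)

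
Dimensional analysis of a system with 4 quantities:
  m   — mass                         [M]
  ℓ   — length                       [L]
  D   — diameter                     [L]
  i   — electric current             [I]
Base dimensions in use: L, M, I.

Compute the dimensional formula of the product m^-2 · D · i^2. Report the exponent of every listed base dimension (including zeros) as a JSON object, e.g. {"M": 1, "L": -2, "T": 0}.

Dimensional matrix (L×M×I by m×ℓ×D×i):
  L: [ 0  1  1  0]
  M: [ 1  0  0  0]
  I: [ 0  0  0  1]
  [L]: (-2)·0+(1)·1+(2)·0 = 1
  [M]: (-2)·1+(1)·0+(2)·0 = -2
  [I]: (-2)·0+(1)·0+(2)·1 = 2
⇒ L M^-2 I^2

{"L": 1, "M": -2, "I": 2}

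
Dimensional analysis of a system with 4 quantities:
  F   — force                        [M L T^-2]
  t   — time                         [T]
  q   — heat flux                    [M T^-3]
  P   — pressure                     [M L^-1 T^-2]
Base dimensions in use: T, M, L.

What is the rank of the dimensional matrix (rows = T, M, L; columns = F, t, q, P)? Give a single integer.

Dimensional matrix (T×M×L by F×t×q×P):
  T: [-2  1 -3 -2]
  M: [ 1  0  1  1]
  L: [ 1  0  0 -1]
Echelon form has 3 nonzero rows (pivots: F,t,q)

3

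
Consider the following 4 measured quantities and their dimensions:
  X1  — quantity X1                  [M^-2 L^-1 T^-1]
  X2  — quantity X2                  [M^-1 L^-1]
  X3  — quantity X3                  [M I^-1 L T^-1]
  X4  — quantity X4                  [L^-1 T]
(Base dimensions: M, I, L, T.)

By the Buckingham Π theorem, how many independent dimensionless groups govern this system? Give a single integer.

1

Exponent matrix [M,I,L,T] × [X1,X2,X3,X4]:
  M: [-2 -1  1  0]
  I: [ 0  0 -1  0]
  L: [-1 -1  1 -1]
  T: [-1  0 -1  1]
Echelon form has 3 nonzero rows (pivots: X1,X2,X3)
4 vars − rank 3 = 1 Π group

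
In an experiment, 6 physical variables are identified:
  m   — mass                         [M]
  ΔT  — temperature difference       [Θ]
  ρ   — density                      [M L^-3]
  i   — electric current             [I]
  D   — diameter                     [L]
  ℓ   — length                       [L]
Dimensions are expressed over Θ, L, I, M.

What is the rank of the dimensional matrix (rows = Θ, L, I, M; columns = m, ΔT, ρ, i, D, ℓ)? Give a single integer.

4

Exponent matrix [Θ,L,I,M] × [m,ΔT,ρ,i,D,ℓ]:
  Θ: [ 0  1  0  0  0  0]
  L: [ 0  0 -3  0  1  1]
  I: [ 0  0  0  1  0  0]
  M: [ 1  0  1  0  0  0]
Echelon form has 4 nonzero rows (pivots: m,ΔT,ρ,i)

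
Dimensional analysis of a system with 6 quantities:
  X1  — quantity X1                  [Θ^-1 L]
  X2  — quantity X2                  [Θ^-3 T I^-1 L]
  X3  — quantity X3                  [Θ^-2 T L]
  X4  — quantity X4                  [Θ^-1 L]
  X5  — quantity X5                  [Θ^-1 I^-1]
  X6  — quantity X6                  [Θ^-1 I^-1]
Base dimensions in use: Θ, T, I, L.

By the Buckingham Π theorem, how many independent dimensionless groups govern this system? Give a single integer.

Exponent matrix [Θ,T,I,L] × [X1,X2,X3,X4,X5,X6]:
  Θ: [-1 -3 -2 -1 -1 -1]
  T: [ 0  1  1  0  0  0]
  I: [ 0 -1  0  0 -1 -1]
  L: [ 1  1  1  1  0  0]
RREF → pivots at {X1,X2,X3} ⇒ r = 3
6 vars − rank 3 = 3 Π groups

3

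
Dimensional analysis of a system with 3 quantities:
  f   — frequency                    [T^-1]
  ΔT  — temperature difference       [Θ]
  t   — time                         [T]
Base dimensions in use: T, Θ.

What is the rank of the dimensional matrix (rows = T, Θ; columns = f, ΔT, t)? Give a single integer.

Exponent matrix [T,Θ] × [f,ΔT,t]:
  T: [-1  0  1]
  Θ: [ 0  1  0]
RREF → pivots at {f,ΔT} ⇒ r = 2

2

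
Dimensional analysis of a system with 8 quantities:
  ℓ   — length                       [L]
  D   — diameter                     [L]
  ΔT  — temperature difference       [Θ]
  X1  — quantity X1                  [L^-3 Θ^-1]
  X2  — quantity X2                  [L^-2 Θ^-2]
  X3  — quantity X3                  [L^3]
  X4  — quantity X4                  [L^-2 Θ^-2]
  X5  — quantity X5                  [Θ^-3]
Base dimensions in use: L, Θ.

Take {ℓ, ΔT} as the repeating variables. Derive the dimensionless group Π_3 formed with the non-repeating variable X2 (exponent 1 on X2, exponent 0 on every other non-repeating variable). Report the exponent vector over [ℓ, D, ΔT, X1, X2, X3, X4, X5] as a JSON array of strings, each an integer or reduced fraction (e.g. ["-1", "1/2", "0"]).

["2", "0", "2", "0", "1", "0", "0", "0"]

Dimensional matrix (L×Θ by ℓ×D×ΔT×X1×X2×X3×X4×X5):
  L: [ 1  1  0 -3 -2  3 -2  0]
  Θ: [ 0  0  1 -1 -2  0 -2 -3]
Echelon form has 2 nonzero rows (pivots: ℓ,ΔT)
Repeat: ℓ,ΔT; free: D,X1,X2,X3,X4,X5
RREF:
  r0: [   1    1    0   -3   -2    3   -2    0]
  r1: [   0    0    1   -1   -2    0   -2   -3]
Fix exponent of X2 at 1, D at 0, X1 at 0, X3 at 0, X4 at 0, X5 at 0; solve each RREF row for its pivot's exponent:
  r0: exp(ℓ) + (-2)·1 = 0 ⇒ exp(ℓ) = 2
  r1: exp(ΔT) + (-2)·1 = 0 ⇒ exp(ΔT) = 2
Π_3 = ℓ^2 · ΔT^2 · X2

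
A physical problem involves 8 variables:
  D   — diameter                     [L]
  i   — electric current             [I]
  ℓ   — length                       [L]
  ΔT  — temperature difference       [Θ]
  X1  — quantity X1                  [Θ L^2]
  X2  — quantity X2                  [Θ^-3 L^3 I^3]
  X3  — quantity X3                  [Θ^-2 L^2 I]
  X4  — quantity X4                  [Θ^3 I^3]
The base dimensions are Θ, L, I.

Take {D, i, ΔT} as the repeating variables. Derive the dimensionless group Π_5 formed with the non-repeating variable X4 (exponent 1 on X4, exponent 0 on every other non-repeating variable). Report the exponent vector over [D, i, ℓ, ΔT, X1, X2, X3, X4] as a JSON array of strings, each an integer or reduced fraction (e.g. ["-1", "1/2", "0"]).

Dimensional matrix (Θ×L×I by D×i×ℓ×ΔT×X1×X2×X3×X4):
  Θ: [ 0  0  0  1  1 -3 -2  3]
  L: [ 1  0  1  0  2  3  2  0]
  I: [ 0  1  0  0  0  3  1  3]
Row reduction gives pivot columns D,i,ΔT; rank = 3
Pivot set = {D,i,ΔT}, free = {ℓ,X1,X2,X3,X4}
RREF:
  r0: [   1    0    1    0    2    3    2    0]
  r1: [   0    1    0    0    0    3    1    3]
  r2: [   0    0    0    1    1   -3   -2    3]
Fix exponent of X4 at 1, ℓ at 0, X1 at 0, X2 at 0, X3 at 0; solve each RREF row for its pivot's exponent:
  r0: exp(D) + (0)·1 = 0 ⇒ exp(D) = 0
  r1: exp(i) + (3)·1 = 0 ⇒ exp(i) = -3
  r2: exp(ΔT) + (3)·1 = 0 ⇒ exp(ΔT) = -3
Π_5 = i^-3 · ΔT^-3 · X4

["0", "-3", "0", "-3", "0", "0", "0", "1"]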